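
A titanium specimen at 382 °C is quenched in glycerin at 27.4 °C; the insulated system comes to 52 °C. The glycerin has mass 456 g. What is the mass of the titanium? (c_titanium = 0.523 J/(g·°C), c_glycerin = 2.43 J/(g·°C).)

m ≈ 158 g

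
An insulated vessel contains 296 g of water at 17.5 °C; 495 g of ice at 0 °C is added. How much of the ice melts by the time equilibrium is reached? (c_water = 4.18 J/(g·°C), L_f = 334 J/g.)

m_melted ≈ 64.8 g

Cooling the water to 0 °C releases 296×4.18×17.5 = 21652 J.
Melting all 495 g of ice would need 495×334 = 165330 J.
That's not enough to melt it all — equilibrium is at 0 °C with ice remaining.
Mass melted = 21652/334 ≈ 64.83 g.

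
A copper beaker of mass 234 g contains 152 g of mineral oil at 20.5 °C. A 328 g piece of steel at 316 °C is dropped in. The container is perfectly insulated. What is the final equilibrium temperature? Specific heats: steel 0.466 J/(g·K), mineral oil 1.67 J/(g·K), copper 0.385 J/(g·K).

T_f is the heat-capacity-weighted average of the initial temperatures:
T_f = (152.85*316 + 253.84*20.5 + 90.09*20.5) / (152.85 + 253.84 + 90.09)
    = 55351 / 496.78 ≈ 111.42 °C

T_f ≈ 111.4 °C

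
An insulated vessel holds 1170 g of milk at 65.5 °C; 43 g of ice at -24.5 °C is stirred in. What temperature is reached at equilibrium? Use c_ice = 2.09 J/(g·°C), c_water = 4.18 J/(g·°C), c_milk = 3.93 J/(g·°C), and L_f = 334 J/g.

T_f ≈ 59.6 °C

Conservation of energy gives ΣQ = 0:
warm ice to 0 °C: 43·2.09·(0 − (-24.5)) = 2201.8; fusion: m_ice L_f = 43·334 = 14362; warm the meltwater: 179.74 T; milk cools: 1170·3.93·(T − 65.5) = 4598.1(T − 65.5)
4777.8 T = 301176 − 16564 = 284612
T ≈ 59.57 °C — above 0 °C, consistent with complete melting.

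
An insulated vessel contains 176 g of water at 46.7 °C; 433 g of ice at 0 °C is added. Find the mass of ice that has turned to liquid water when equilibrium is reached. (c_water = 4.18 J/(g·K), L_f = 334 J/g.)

m_melted ≈ 103 g

Heat available from the water dropping to 0 °C: 176×4.18×46.7 = 34356 J.
Melting all 433 g of ice would need 433×334 = 144622 J.
34356 J < 144622 J, so only part of the ice melts and the system sits at 0 °C.
Mass melted = 34356/334 ≈ 102.9 g.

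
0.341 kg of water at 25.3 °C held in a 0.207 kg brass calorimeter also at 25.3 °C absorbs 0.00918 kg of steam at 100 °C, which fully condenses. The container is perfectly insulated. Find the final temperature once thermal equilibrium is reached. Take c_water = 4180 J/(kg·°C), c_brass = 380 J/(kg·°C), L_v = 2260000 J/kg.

T_f ≈ 40.6 °C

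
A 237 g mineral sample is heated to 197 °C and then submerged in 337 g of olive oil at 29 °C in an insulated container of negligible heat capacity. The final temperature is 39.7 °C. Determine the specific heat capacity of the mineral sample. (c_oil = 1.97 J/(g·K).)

c ≈ 0.191 J/(g·K)

Energy conservation, ΣQ = 0:
237·c·(39.7 − 197) + 337·1.97·(39.7 − 29) = 0
-37280 c = -7103.6
c = -7103.6/-37280 ≈ 0.1905 J/(g·K)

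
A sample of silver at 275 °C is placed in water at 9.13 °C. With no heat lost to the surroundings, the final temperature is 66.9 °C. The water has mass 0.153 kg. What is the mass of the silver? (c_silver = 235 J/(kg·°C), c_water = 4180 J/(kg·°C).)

Let T be the final temperature. ΣQ_i = 0:
m×235×(66.9 − 275) + 0.153×4180×(66.9 − 9.13) = 0
-48904 m = -36946
m = -36946/-48904 ≈ 0.7555 kg

m ≈ 0.755 kg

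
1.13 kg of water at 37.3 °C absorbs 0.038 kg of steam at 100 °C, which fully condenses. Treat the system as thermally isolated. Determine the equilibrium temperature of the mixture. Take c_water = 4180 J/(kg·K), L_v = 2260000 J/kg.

Sum of m c ΔT and latent-heat terms is zero:
latent heat released on condensation: 0.038·2260000 = 85880
  condensate cools 100→T: 0.038·4180·(T − 100) = 158.84(T − 100)
  original water: 4723.4(T − 37.3)
4882.2 T = 85880 + 15884 + 176183 = 277947
T ≈ 56.93 °C — below 100 °C, confirming all the steam condensed.

T_f ≈ 56.9 °C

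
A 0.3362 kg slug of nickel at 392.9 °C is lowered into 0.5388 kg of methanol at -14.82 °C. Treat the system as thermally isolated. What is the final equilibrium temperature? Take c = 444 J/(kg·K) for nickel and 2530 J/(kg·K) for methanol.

Let T be the final temperature. ΣQ_i = 0:
0.3362·444·(T − 392.9) + 0.5388·2530·(T − (-14.82)) = 0
149.27(T − 392.9) + 1363.2(T − (-14.82)) = 0
(149.27 + 1363.2) T = 149.27·392.9 + 1363.2·(-14.82)
T = 38447 / 1512.4 = 25.4 °C

T_f ≈ 25.4 °C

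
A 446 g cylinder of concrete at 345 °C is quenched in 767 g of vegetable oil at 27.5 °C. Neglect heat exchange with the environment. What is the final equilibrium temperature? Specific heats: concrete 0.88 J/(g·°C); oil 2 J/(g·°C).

T_f ≈ 92.2 °C

Set heat shed by the hot body equal to heat absorbed by the cold body:
446×0.88×(345 − T) = 767×2×(T − 27.5)
392.48(345 − T) = 1534(T − 27.5)
1926.5 T = 177591  ⇒  T ≈ 92.18 °C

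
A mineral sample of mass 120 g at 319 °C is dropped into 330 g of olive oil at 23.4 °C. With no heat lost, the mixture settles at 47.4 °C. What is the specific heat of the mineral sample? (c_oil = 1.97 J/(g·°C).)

c ≈ 0.479 J/(g·°C)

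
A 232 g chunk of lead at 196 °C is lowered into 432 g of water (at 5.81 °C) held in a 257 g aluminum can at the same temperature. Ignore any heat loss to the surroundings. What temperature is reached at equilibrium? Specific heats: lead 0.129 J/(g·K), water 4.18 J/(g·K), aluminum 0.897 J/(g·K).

T_f ≈ 8.6 °C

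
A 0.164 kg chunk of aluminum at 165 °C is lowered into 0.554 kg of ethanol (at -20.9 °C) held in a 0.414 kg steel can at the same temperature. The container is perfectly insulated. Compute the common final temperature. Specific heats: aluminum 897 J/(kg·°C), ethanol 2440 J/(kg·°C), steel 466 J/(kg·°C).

T_f ≈ -4.7 °C

Heat gained plus heat lost sum to zero:
0.164·897·(T − 165) + 0.554·2440·(T − (-20.9)) + 0.414·466·(T − (-20.9)) = 0
(147.11 + 1351.8 + 192.92) T = 147.11·165 + 1351.8·(-20.9) + 192.92·(-20.9)
T ≈ -4.74 °C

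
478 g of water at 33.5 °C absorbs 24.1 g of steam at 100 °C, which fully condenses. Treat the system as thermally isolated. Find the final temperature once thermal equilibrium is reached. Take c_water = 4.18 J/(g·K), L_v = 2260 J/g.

T_f ≈ 62.6 °C

Net heat exchanged in the isolated system is zero:
condense steam: −24.1·2260 = −54466; condensate cools 100→T: 24.1·4.18·(T − 100) = 100.74(T − 100); water warms: 478·4.18·(T − 33.5) = 1998(T − 33.5)
2098.8 T = 54466 + 10074 + 66934 = 131474
T ≈ 62.64 °C — below 100 °C, confirming all the steam condensed.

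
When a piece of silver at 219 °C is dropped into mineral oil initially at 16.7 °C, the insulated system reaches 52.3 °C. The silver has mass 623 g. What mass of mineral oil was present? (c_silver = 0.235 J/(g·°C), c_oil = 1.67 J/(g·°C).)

|Q_silver| = |Q_oil|:
623·0.235·(219 − 52.3) = m·1.67·(52.3 − 16.7)
59.45 m = 24406  ⇒  m ≈ 410.5 g

m ≈ 411 g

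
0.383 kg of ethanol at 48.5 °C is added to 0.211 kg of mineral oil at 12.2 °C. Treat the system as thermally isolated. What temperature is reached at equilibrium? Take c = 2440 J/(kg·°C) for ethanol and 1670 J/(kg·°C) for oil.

Conservation of energy gives ΣQ = 0:
0.383×2440×(T − 48.5) + 0.211×1670×(T − 12.2) = 0
934.52(T − 48.5) + 352.37(T − 12.2) = 0
(934.52 + 352.37) T = 934.52×48.5 + 352.37×12.2
T = 49623 / 1286.9 = 38.6 °C

T_f ≈ 38.6 °C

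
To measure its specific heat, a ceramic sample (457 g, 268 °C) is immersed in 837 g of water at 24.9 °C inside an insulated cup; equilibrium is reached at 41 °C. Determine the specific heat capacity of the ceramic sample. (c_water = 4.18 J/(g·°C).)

Heat lost by the ceramic sample = heat gained by the water:
457×c×(268 − 41) = 837×4.18×(41 − 24.9)
103739 c = 56328  ⇒  c ≈ 0.543 J/(g·°C)

c ≈ 0.543 J/(g·°C)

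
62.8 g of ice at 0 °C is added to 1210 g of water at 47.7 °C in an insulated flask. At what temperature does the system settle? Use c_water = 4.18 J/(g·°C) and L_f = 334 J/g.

Net heat exchanged in the isolated system is zero:
latent heat to melt: 62.8·334 = 20975; meltwater 0→T: 62.8·4.18·T = 262.5 T; water: 5057.8(T − 47.7)
5320.3 T = 241257 − 20975 = 220282
T ≈ 41.40 °C (positive, so assuming full melt was valid).

T_f ≈ 41.4 °C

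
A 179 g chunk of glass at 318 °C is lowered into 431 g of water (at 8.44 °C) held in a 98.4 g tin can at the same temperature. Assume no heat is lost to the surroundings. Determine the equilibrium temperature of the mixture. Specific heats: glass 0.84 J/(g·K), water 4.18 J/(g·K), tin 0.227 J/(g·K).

T_f ≈ 32.0 °C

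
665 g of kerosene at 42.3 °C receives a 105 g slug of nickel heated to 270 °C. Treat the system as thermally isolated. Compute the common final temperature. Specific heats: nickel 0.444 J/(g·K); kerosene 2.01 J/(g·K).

T_f ≈ 50.0 °C

Energy conservation, ΣQ = 0:
105*0.444*(T − 270) + 665*2.01*(T − 42.3) = 0
46.62(T − 270) + 1336.6(T − 42.3) = 0
1383.3 T = 69128
T ≈ 49.97 °C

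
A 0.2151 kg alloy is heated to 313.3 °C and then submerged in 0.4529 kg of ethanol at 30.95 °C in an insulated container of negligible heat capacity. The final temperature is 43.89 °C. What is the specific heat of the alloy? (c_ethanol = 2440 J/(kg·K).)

c ≈ 247 J/(kg·K)

Setting the total heat transfer to zero:
0.2151·c·(43.89 − 313.3) + 0.4529·2440·(43.89 − 30.95) = 0
-57.95 c = -14300
c = -14300/-57.95 ≈ 246.8 J/(kg·K)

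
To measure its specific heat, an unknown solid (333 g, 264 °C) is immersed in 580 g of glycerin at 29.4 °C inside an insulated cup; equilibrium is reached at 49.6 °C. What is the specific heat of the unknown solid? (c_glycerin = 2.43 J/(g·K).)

c ≈ 0.399 J/(g·K)

Heat lost by the unknown solid = heat gained by the glycerin:
333×c×(264 − 49.6) = 580×2.43×(49.6 − 29.4)
71395 c = 28470  ⇒  c ≈ 0.3988 J/(g·K)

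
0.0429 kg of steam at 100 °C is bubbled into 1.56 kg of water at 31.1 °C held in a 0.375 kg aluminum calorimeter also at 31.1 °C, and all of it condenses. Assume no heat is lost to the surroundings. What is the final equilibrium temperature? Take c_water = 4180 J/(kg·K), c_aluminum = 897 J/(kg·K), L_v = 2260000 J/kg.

T_f ≈ 46.6 °C

Taking heat into each body as positive, Σ m c ΔT = 0:
condense steam: −0.0429×2260000 = −96954
  condensed water 100 °C→T: 179.32(T − 100)
  original water: 6520.8(T − 31.1)
  cup: 336.38(T − 31.1)
7036.5 T = 96954 + 17932 + 213258 = 328144
T ≈ 46.63 °C, under the boiling point, so the assumption holds.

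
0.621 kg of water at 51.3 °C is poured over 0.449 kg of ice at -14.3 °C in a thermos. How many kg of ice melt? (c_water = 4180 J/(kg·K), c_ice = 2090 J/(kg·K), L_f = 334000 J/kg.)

Cooling the water to 0 °C releases 0.621·4180·51.3 = 133164 J.
Warming the ice to 0 °C takes 0.449·2090·14.3 = 13419 J, leaving 119744 J for melting.
Melting all 0.449 kg of ice would need 0.449·334000 = 149966 J.
Since 119744 < 149966 J, not all the ice melts; equilibrium is at 0 °C.
m_melt = 119744 / L_f = 0.3585 kg.

m_melted ≈ 0.359 kg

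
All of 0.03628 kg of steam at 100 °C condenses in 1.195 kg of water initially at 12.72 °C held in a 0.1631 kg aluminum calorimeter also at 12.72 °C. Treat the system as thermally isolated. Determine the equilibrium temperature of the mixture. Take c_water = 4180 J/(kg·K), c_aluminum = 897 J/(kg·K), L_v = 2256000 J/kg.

T_f ≈ 30.7 °C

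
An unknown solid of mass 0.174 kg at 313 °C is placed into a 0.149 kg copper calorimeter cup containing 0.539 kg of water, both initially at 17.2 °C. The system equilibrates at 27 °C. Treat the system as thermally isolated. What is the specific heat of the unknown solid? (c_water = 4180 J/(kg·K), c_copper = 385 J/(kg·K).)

Net heat exchanged in the isolated system is zero:
0.174×c×(27 − 313) + 0.539×4180×(27 − 17.2) + 0.149×385×(27 − 17.2) = 0
-49.76 c = -22642
c = -22642/-49.76 ≈ 455 J/(kg·K)

c ≈ 455 J/(kg·K)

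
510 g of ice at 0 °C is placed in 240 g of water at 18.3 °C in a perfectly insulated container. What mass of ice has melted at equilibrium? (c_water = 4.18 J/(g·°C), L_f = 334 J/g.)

m_melted ≈ 55 g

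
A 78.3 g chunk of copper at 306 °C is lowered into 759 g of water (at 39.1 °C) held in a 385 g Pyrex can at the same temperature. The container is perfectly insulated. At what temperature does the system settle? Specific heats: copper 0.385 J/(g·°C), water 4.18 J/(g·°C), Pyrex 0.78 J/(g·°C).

T_f ≈ 41.4 °C

Heat gained plus heat lost sum to zero:
78.3·0.385·(T − 306) + 759·4.18·(T − 39.1) + 385·0.78·(T − 39.1) = 0
30.15(T − 306) + 3172.6(T − 39.1) + 300.3(T − 39.1) = 0
3503.1 T = 145016
T = 145016/3503.1 ≈ 41.40 °C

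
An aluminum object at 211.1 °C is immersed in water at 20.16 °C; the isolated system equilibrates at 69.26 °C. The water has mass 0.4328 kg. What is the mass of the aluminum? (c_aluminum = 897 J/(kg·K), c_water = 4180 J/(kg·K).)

|Q_aluminum| = |Q_water|:
m×897×(211.1 − 69.26) = 0.4328×4180×(69.26 − 20.16)
127230 m = 88827  ⇒  m ≈ 0.6982 kg

m ≈ 0.698 kg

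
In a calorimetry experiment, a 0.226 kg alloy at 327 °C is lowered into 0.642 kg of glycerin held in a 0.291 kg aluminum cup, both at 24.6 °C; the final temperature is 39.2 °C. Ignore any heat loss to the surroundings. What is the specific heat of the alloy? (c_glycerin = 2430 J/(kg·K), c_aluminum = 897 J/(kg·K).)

c ≈ 409 J/(kg·K)

Energy conservation, ΣQ = 0:
0.226·c·(39.2 − 327) + 0.642·2430·(39.2 − 24.6) + 0.291·897·(39.2 − 24.6) = 0
-65.04 c = -26588
c = -26588/-65.04 ≈ 408.8 J/(kg·K)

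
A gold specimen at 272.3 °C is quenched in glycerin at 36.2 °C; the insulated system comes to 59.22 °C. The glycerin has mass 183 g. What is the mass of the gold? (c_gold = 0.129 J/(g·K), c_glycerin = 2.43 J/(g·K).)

Let T be the final temperature. ΣQ_i = 0:
m·0.129·(59.22 − 272.3) + 183·2.43·(59.22 − 36.2) = 0
-27.49 m = -10237
m = -10237/-27.49 ≈ 372.4 g

m ≈ 372 g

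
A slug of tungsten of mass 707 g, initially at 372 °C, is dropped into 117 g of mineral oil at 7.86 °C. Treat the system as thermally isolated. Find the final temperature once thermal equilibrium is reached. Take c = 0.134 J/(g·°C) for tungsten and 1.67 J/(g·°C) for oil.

T_f ≈ 126.8 °C

Energy conservation, ΣQ = 0:
707·0.134·(T − 372) + 117·1.67·(T − 7.86) = 0
94.74(T − 372) + 195.39(T − 7.86) = 0
(94.74 + 195.39) T = 94.74·372 + 195.39·7.86
T ≈ 126.77 °C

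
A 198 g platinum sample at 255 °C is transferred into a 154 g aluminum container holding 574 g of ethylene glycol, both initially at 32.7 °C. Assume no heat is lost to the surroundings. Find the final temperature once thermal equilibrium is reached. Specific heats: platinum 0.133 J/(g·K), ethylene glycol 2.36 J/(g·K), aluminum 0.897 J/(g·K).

T_f ≈ 36.6 °C

Setting the total heat transfer to zero:
198×0.133×(T − 255) + 574×2.36×(T − 32.7) + 154×0.897×(T − 32.7) = 0
(26.33 + 1354.6 + 138.14) T = 26.33×255 + 1354.6×32.7 + 138.14×32.7
T = 55529 / 1519.1 = 36.6 °C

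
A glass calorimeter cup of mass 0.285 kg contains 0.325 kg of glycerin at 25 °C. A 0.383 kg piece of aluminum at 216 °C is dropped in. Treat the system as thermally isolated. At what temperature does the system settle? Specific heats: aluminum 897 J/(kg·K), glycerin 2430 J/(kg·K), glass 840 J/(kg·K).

Energy conservation, ΣQ = 0:
0.383*897*(T − 216) + 0.325*2430*(T − 25) + 0.285*840*(T − 25) = 0
343.55(T − 216) + 789.75(T − 25) + 239.4(T − 25) = 0
(343.55 + 789.75 + 239.4) T = 343.55*216 + 789.75*25 + 239.4*25
T = 99936 / 1372.7 = 72.8 °C

T_f ≈ 72.8 °C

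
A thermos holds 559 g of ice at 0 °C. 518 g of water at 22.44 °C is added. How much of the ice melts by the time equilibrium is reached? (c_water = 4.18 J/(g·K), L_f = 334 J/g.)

m_melted ≈ 145 g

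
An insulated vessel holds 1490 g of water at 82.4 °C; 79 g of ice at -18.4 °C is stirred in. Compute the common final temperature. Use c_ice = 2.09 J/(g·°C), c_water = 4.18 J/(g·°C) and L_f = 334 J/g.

T_f ≈ 73.8 °C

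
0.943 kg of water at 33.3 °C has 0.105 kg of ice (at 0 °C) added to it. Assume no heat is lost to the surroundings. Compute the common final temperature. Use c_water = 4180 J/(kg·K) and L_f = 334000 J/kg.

T_f ≈ 22.0 °C

Net heat exchanged in the isolated system is zero:
fusion: m_ice L_f = 0.105·334000 = 35070; meltwater 0→T: 0.105·4180·T = 438.9 T; water: 3941.7(T − 33.3)
4380.6 T = 131260 − 35070 = 96190
T ≈ 21.96 °C (positive, so assuming full melt was valid).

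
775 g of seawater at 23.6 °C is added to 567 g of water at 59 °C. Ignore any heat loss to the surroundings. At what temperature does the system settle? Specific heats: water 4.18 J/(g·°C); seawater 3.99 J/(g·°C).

Net heat exchanged in the isolated system is zero:
567*4.18*(T − 59) + 775*3.99*(T − 23.6) = 0
(2370.1 + 3092.2) T = 2370.1*59 + 3092.2*23.6
T = 212811/5462.3 ≈ 38.96 °C

T_f ≈ 39.0 °C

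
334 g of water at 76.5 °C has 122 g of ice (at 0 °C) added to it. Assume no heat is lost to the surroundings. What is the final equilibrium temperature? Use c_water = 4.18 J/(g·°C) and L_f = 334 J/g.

T_f ≈ 34.7 °C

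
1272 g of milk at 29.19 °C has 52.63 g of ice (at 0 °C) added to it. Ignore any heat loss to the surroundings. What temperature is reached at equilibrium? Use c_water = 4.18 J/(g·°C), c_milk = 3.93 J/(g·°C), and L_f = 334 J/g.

Sum of m c ΔT and latent-heat terms is zero:
fusion: m_ice L_f = 52.63·334 = 17578
  meltwater 0→T: 52.63·4.18·T = 219.99 T
  milk: 4999(T − 29.19)
5219 T = 145920 − 17578 = 128341
T ≈ 24.59 °C. Since T > 0 °C, the all-ice-melts assumption holds.

T_f ≈ 24.6 °C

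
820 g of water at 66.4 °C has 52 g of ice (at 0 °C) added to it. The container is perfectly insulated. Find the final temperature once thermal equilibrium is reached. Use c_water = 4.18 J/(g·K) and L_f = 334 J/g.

T_f ≈ 57.7 °C

Energy conservation, ΣQ = 0:
fusion: m_ice L_f = 52×334 = 17368
  meltwater 0→T: 52×4.18×T = 217.36 T
  water: 3427.6(T − 66.4)
3645 T = 227593 − 17368 = 210225
T ≈ 57.68 °C (positive, so assuming full melt was valid).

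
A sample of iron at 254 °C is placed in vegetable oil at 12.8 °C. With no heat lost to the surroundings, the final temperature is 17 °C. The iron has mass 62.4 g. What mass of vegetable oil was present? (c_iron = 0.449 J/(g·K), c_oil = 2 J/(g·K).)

Setting the total heat transfer to zero:
62.4×0.449×(17 − 254) + m×2×(17 − 12.8) = 0
8.4 m = 6640.2
m = 6640.2/8.4 ≈ 790.5 g

m ≈ 790 g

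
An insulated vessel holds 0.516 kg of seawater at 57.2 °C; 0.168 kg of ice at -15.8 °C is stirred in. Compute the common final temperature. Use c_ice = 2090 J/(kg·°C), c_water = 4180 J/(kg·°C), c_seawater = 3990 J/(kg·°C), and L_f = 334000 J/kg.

T_f ≈ 20.3 °C

Heat gained plus heat lost sum to zero:
ice -15.8→0 °C: 0.168×2090×15.8 = 5547.7; fusion: m_ice L_f = 0.168×334000 = 56112; meltwater 0→T: 0.168×4180×T = 702.24 T; seawater: 2058.8(T − 57.2)
2761.1 T = 117766 − 61660 = 56106
T ≈ 20.32 °C — above 0 °C, consistent with complete melting.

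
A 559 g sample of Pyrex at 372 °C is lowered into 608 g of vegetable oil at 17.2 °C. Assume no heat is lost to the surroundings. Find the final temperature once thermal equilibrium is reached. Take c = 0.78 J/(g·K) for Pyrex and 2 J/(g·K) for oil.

Set heat shed by the hot body equal to heat absorbed by the cold body:
559*0.78*(372 − T) = 608*2*(T − 17.2)
436.02(372 − T) = 1216(T − 17.2)
1652 T = 183115  ⇒  T ≈ 110.84 °C

T_f ≈ 110.8 °C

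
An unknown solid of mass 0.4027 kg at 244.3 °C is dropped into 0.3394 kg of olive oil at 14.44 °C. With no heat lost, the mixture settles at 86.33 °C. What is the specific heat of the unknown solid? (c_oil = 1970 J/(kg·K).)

m_s c (T_s − T_f) = m_oil c_oil (T_f − T_0):
0.4027·c·(244.3 − 86.33) = 0.3394·1970·(86.33 − 14.44)
63.61 c = 48067  ⇒  c ≈ 755.6 J/(kg·K)

c ≈ 756 J/(kg·K)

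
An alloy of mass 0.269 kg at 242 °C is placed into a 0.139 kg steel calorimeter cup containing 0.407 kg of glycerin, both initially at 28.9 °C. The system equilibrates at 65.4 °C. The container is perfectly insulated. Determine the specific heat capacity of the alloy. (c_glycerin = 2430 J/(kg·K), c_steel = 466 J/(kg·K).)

c ≈ 810 J/(kg·K)

Energy conservation, ΣQ = 0:
0.269×c×(65.4 − 242) + 0.407×2430×(65.4 − 28.9) + 0.139×466×(65.4 − 28.9) = 0
-47.51 c = -38463
c = -38463/-47.51 ≈ 809.7 J/(kg·K)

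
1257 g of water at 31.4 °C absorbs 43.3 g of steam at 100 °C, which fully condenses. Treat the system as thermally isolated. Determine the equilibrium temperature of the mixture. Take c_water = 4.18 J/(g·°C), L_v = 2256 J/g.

Energy balance with sensible and latent terms:
condense steam: −43.3·2256 = −97685; condensate cools 100→T: 43.3·4.18·(T − 100) = 180.99(T − 100); water warms: 1257·4.18·(T − 31.4) = 5254.3(T − 31.4)
5435.3 T = 97685 + 18099 + 164984 = 280768
T ≈ 51.66 °C — below 100 °C, confirming all the steam condensed.

T_f ≈ 51.7 °C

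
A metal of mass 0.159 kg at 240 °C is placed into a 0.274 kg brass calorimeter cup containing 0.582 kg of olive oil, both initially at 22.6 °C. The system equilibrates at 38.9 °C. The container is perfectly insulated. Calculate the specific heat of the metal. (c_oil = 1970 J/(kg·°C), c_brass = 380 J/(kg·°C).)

Heat gained plus heat lost sum to zero:
0.159×c×(38.9 − 240) + 0.582×1970×(38.9 − 22.6) + 0.274×380×(38.9 − 22.6) = 0
-31.97 c = -20386
c = -20386/-31.97 ≈ 637.6 J/(kg·°C)

c ≈ 638 J/(kg·°C)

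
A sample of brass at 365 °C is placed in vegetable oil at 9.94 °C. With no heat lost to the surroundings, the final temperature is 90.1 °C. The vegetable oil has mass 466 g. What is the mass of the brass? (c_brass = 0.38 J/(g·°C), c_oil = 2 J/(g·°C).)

m ≈ 715 g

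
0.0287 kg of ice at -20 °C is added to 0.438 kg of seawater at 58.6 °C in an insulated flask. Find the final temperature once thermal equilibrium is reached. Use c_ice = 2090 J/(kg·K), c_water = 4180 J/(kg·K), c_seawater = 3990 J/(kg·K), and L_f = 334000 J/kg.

Sum of m c ΔT and latent-heat terms is zero:
ice -20→0 °C: 0.0287·2090·20 = 1199.7
  melt ice: 0.0287·334000 = 9585.8
  warm the meltwater: 119.97 T
  seawater cools: 0.438·3990·(T − 58.6) = 1747.6(T − 58.6)
1867.6 T = 102411 − 10785 = 91625
T ≈ 49.06 °C (positive, so assuming full melt was valid).

T_f ≈ 49.1 °C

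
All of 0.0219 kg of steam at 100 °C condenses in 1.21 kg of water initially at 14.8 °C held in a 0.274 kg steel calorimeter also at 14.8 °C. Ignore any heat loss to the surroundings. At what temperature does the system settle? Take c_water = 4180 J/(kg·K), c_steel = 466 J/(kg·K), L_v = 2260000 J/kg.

T_f ≈ 25.7 °C

Taking heat into each body as positive, Σ m c ΔT = 0:
latent heat released on condensation: 0.0219·2260000 = 49494; condensed water 100 °C→T: 91.54(T − 100); water warms: 1.21·4180·(T − 14.8) = 5057.8(T − 14.8); cup: 127.68(T − 14.8)
5277 T = 49494 + 9154.2 + 76745 = 135393
T ≈ 25.66 °C, under the boiling point, so the assumption holds.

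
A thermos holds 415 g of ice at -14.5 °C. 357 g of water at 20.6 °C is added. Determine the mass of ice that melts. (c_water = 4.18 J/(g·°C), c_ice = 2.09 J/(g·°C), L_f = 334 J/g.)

Heat available from the water dropping to 0 °C: 357×4.18×20.6 = 30741 J.
Of that, 415×2.09×14.5 = 12577 J goes to bring the ice to 0 °C, leaving 18164 J.
To melt every bit of ice: 415×334 = 138610 J.
That's not enough to melt it all — equilibrium is at 0 °C with ice remaining.
Mass melted = 18164/334 ≈ 54.38 g.

m_melted ≈ 54.4 g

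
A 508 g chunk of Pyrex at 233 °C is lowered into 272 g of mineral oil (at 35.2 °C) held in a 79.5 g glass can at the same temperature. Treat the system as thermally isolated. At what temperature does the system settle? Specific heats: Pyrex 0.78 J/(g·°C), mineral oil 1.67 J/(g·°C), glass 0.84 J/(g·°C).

T_f ≈ 120.6 °C

Taking heat into each body as positive, Σ m c ΔT = 0:
508×0.78×(T − 233) + 272×1.67×(T − 35.2) + 79.5×0.84×(T − 35.2) = 0
917.26 T = 110664
T = 110664 / 917.26 = 121 °C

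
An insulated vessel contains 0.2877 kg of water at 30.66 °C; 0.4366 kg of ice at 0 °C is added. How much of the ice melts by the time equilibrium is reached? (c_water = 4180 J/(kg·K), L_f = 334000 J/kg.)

m_melted ≈ 0.11 kg

Heat available from the water dropping to 0 °C: 0.2877·4180·30.66 = 36871 J.
Melting all 0.4366 kg of ice would need 0.4366·334000 = 145824 J.
36871 J < 145824 J, so only part of the ice melts and the system sits at 0 °C.
m_melted·334000 = 36871  ⇒  m_melted ≈ 0.1104 kg.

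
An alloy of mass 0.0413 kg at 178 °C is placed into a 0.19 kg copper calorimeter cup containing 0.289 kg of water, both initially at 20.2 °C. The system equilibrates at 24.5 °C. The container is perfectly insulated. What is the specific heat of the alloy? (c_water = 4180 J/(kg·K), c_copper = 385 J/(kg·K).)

c ≈ 869 J/(kg·K)

Let T be the final temperature. ΣQ_i = 0:
0.0413·c·(24.5 − 178) + 0.289·4180·(24.5 − 20.2) + 0.19·385·(24.5 − 20.2) = 0
-6.34 c = -5509
c = -5509/-6.34 ≈ 869 J/(kg·K)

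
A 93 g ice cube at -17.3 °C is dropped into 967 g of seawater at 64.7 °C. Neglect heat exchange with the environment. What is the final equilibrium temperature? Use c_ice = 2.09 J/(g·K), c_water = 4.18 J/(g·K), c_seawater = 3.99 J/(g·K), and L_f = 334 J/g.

Net heat exchanged in the isolated system is zero:
warm ice to 0 °C: 93×2.09×(0 − (-17.3)) = 3362.6; latent heat to melt: 93×334 = 31062; warm the meltwater: 388.74 T; seawater: 3858.3(T − 64.7)
4247.1 T = 249634 − 34425 = 215209
T ≈ 50.67 °C (positive, so assuming full melt was valid).

T_f ≈ 50.7 °C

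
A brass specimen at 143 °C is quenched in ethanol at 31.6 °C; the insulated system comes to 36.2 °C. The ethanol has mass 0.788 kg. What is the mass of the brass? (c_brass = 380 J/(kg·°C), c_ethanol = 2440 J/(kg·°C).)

m ≈ 0.218 kg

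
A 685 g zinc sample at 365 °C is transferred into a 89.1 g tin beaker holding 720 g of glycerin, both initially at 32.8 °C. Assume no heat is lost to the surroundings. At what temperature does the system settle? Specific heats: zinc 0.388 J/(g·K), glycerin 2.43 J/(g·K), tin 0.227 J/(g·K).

T_f ≈ 76.2 °C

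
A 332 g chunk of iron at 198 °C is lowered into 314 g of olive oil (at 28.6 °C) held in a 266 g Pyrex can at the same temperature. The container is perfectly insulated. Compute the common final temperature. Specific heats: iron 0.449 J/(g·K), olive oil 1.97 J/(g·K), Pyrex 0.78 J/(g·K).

T_f ≈ 54.5 °C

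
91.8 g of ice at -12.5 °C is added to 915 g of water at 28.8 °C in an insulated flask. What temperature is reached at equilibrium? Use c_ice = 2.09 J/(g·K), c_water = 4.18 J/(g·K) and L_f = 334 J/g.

Let T be the final temperature. ΣQ_i = 0:
warm ice to 0 °C: 91.8·2.09·(0 − (-12.5)) = 2398.3
  melt ice: 91.8·334 = 30661
  meltwater 0→T: 91.8·4.18·T = 383.72 T
  water: 3824.7(T − 28.8)
4208.4 T = 110151 − 33059 = 77092
T ≈ 18.32 °C. Since T > 0 °C, the all-ice-melts assumption holds.

T_f ≈ 18.3 °C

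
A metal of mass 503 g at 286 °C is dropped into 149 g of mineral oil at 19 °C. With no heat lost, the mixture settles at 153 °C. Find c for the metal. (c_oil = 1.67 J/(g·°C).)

c ≈ 0.498 J/(g·°C)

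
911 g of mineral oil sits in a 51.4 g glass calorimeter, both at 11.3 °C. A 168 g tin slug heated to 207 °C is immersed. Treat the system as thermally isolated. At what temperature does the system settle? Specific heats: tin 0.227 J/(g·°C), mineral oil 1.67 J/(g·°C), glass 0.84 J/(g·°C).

Net heat exchanged in the isolated system is zero:
168*0.227*(T − 207) + 911*1.67*(T − 11.3) + 51.4*0.84*(T − 11.3) = 0
38.14(T − 207) + 1521.4(T − 11.3) + 43.18(T − 11.3) = 0
(38.14 + 1521.4 + 43.18) T = 38.14*207 + 1521.4*11.3 + 43.18*11.3
T ≈ 15.96 °C

T_f ≈ 16.0 °C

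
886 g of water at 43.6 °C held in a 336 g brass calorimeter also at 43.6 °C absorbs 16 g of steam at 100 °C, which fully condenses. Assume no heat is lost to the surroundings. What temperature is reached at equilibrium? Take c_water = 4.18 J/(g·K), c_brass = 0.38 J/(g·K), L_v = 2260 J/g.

T_f ≈ 53.8 °C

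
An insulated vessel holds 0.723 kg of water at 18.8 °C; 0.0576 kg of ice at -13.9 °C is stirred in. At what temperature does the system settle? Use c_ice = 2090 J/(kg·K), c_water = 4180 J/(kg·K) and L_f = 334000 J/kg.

Net heat exchanged in the isolated system is zero:
ice -13.9→0 °C: 0.0576·2090·13.9 = 1673.3
  melt ice: 0.0576·334000 = 19238
  meltwater 0→T: 0.0576·4180·T = 240.77 T
  water: 3022.1(T − 18.8)
3262.9 T = 56816 − 20912 = 35904
T ≈ 11.00 °C (positive, so assuming full melt was valid).

T_f ≈ 11.0 °C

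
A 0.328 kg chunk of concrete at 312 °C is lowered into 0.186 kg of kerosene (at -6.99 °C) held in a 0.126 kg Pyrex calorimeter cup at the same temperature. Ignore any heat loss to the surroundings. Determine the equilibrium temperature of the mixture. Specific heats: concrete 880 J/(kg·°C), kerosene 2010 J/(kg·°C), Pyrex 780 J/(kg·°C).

T_f ≈ 114.0 °C

T_f = Σ m_i c_i T_i / Σ m_i c_i:
T_f = (288.64*312 + 373.86*(-6.99) + 98.28*(-6.99)) / (288.64 + 373.86 + 98.28)
    = 86755 / 760.78 ≈ 114.03 °C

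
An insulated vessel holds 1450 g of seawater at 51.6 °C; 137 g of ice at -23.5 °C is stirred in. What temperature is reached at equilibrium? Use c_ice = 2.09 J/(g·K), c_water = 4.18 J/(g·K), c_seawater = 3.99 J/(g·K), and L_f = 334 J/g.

Taking heat into each body as positive, Σ m c ΔT = 0:
ice -23.5→0 °C: 137×2.09×23.5 = 6728.8
  fusion: m_ice L_f = 137×334 = 45758
  meltwater 0→T: 137×4.18×T = 572.66 T
  seawater: 5785.5(T − 51.6)
6358.2 T = 298532 − 52487 = 246045
T ≈ 38.70 °C — above 0 °C, consistent with complete melting.

T_f ≈ 38.7 °C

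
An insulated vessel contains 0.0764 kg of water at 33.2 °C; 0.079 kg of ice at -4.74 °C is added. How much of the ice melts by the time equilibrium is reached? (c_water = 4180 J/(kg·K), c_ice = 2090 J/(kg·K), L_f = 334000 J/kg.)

Cooling the water to 0 °C releases 0.0764×4180×33.2 = 10602 J.
Warming the ice to 0 °C takes 0.079×2090×4.74 = 782.62 J, leaving 9819.9 J for melting.
Fully melting the ice requires m_ice L_f = 0.079×334000 = 26386 J.
That's not enough to melt it all — equilibrium is at 0 °C with ice remaining.
m_melted×334000 = 9819.9  ⇒  m_melted ≈ 0.0294 kg.

m_melted ≈ 0.0294 kg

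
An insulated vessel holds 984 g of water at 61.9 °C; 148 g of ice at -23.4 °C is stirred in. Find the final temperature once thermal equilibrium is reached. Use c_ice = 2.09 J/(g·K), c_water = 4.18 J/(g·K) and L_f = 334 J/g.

T_f ≈ 41.8 °C

Setting the total heat transfer to zero:
warm ice to 0 °C: 148·2.09·(0 − (-23.4)) = 7238.1; fusion: m_ice L_f = 148·334 = 49432; meltwater 0→T: 148·4.18·T = 618.64 T; water cools: 984·4.18·(T − 61.9) = 4113.1(T − 61.9)
4731.8 T = 254602 − 56670 = 197932
T ≈ 41.83 °C — above 0 °C, consistent with complete melting.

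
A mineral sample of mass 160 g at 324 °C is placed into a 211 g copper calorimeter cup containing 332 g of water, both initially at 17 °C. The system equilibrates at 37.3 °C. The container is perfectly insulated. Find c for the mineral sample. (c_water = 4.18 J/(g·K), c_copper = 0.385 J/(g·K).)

Net heat exchanged in the isolated system is zero:
160×c×(37.3 − 324) + 332×4.18×(37.3 − 17) + 211×0.385×(37.3 − 17) = 0
-45872 c = -29821
c = -29821/-45872 ≈ 0.6501 J/(g·K)

c ≈ 0.65 J/(g·K)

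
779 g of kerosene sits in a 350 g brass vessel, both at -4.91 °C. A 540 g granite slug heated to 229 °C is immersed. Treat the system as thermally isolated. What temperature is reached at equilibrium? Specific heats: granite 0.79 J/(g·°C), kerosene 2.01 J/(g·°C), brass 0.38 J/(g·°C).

T_f = Σ m_i c_i T_i / Σ m_i c_i:
T_f = (426.6*229 + 1565.8*(-4.91) + 133*(-4.91)) / (426.6 + 1565.8 + 133)
    = 89350 / 2125.4 ≈ 42.04 °C

T_f ≈ 42.0 °C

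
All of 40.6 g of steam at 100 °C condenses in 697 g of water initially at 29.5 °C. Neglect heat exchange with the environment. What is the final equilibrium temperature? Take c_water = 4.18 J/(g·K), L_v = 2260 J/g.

T_f ≈ 63.1 °C

Let T be the final temperature. ΣQ_i = 0:
latent heat released on condensation: 40.6·2260 = 91756
  condensate cools 100→T: 40.6·4.18·(T − 100) = 169.71(T − 100)
  original water: 2913.5(T − 29.5)
3083.2 T = 91756 + 16971 + 85947 = 194674
T ≈ 63.14 °C, under the boiling point, so the assumption holds.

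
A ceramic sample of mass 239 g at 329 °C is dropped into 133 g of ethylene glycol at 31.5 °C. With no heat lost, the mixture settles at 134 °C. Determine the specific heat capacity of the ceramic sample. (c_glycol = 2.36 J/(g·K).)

Net heat exchanged in the isolated system is zero:
239·c·(134 − 329) + 133·2.36·(134 − 31.5) = 0
-46605 c = -32173
c = -32173/-46605 ≈ 0.6903 J/(g·K)

c ≈ 0.69 J/(g·K)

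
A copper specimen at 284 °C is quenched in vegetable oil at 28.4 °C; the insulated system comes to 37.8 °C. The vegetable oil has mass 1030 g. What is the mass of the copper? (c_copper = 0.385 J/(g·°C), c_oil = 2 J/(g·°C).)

m ≈ 204 g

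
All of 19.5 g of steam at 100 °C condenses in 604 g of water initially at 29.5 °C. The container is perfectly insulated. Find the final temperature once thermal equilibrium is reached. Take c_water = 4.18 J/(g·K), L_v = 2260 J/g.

T_f ≈ 48.6 °C

Heat gained plus heat lost sum to zero:
condense steam: −19.5·2260 = −44070
  condensed water 100 °C→T: 81.51(T − 100)
  original water: 2524.7(T − 29.5)
2606.2 T = 44070 + 8151 + 74479 = 126700
T ≈ 48.61 °C, under the boiling point, so the assumption holds.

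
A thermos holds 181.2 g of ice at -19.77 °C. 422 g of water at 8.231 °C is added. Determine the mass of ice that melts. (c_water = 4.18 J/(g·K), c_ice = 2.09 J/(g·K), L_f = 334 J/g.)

m_melted ≈ 21.1 g

Cooling the water to 0 °C releases 422×4.18×8.231 = 14519 J.
Warming the ice to 0 °C takes 181.2×2.09×19.77 = 7487.1 J, leaving 7032.1 J for melting.
Melting all 181.2 g of ice would need 181.2×334 = 60521 J.
That's not enough to melt it all — equilibrium is at 0 °C with ice remaining.
m_melt = 7032.1 / L_f = 21.05 g.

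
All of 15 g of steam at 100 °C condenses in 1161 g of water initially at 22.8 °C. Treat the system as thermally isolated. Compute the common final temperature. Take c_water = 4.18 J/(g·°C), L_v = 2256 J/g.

T_f ≈ 30.7 °C

Taking heat into each body as positive, Σ m c ΔT = 0:
latent heat released on condensation: 15·2256 = 33840; condensed water 100 °C→T: 62.7(T − 100); original water: 4853(T − 22.8)
4915.7 T = 33840 + 6270 + 110648 = 150758
T ≈ 30.67 °C (< 100 °C, so full condensation is consistent).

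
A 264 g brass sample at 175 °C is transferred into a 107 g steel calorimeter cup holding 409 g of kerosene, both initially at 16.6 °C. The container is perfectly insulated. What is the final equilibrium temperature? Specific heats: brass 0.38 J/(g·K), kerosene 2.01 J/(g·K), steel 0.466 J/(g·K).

Conservation of energy gives ΣQ = 0:
264*0.38*(T − 175) + 409*2.01*(T − 16.6) + 107*0.466*(T − 16.6) = 0
(100.32 + 822.09 + 49.86) T = 100.32*175 + 822.09*16.6 + 49.86*16.6
T ≈ 32.94 °C

T_f ≈ 32.9 °C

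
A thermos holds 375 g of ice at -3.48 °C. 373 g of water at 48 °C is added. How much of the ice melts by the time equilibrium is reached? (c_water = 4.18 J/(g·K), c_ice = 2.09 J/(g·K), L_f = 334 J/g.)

m_melted ≈ 216 g

Water can give up m c ΔT = 373·4.18·48 = 74839 J before reaching 0 °C.
Warming the ice to 0 °C takes 375·2.09·3.48 = 2727.4 J, leaving 72111 J for melting.
Melting all 375 g of ice would need 375·334 = 125250 J.
That's not enough to melt it all — equilibrium is at 0 °C with ice remaining.
m_melted·334 = 72111  ⇒  m_melted ≈ 215.9 g.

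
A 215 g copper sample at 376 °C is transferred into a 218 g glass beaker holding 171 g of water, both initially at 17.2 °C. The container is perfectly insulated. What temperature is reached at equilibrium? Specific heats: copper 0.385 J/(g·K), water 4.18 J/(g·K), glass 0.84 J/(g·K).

Setting the total heat transfer to zero:
215·0.385·(T − 376) + 171·4.18·(T − 17.2) + 218·0.84·(T − 17.2) = 0
82.78(T − 376) + 714.78(T − 17.2) + 183.12(T − 17.2) = 0
980.67 T = 46567
T = 46567/980.67 ≈ 47.48 °C

T_f ≈ 47.5 °C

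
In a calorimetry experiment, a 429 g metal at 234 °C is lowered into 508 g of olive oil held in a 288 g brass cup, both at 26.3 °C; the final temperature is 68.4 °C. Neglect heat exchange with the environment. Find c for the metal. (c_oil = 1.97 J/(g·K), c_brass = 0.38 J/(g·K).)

c ≈ 0.658 J/(g·K)

Let T be the final temperature. ΣQ_i = 0:
429×c×(68.4 − 234) + 508×1.97×(68.4 − 26.3) + 288×0.38×(68.4 − 26.3) = 0
-71042 c = -46739
c = -46739/-71042 ≈ 0.6579 J/(g·K)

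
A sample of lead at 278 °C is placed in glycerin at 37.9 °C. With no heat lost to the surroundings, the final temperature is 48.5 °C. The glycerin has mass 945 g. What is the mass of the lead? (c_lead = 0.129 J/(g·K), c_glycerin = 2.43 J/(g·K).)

Energy conservation, ΣQ = 0:
m×0.129×(48.5 − 278) + 945×2.43×(48.5 − 37.9) = 0
-29.61 m = -24341
m = -24341/-29.61 ≈ 822.2 g

m ≈ 822 g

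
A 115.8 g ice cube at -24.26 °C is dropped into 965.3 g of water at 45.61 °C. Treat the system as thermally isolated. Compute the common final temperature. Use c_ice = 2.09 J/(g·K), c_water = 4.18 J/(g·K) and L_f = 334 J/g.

T_f ≈ 30.9 °C

Taking heat into each body as positive, Σ m c ΔT = 0:
warm ice to 0 °C: 115.8×2.09×(0 − (-24.26)) = 5871.5
  latent heat to melt: 115.8×334 = 38677
  meltwater 0→T: 115.8×4.18×T = 484.04 T
  water cools: 965.3×4.18×(T − 45.61) = 4035(T − 45.61)
4519 T = 184034 − 44549 = 139486
T ≈ 30.87 °C — above 0 °C, consistent with complete melting.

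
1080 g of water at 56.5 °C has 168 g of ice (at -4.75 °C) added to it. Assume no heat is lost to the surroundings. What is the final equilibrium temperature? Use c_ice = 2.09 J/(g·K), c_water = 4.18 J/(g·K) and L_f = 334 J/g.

T_f ≈ 37.8 °C

Setting the total heat transfer to zero:
warm ice to 0 °C: 168·2.09·(0 − (-4.75)) = 1667.8; fusion: m_ice L_f = 168·334 = 56112; warm the meltwater: 702.24 T; water cools: 1080·4.18·(T − 56.5) = 4514.4(T − 56.5)
5216.6 T = 255064 − 57780 = 197284
T ≈ 37.82 °C — above 0 °C, consistent with complete melting.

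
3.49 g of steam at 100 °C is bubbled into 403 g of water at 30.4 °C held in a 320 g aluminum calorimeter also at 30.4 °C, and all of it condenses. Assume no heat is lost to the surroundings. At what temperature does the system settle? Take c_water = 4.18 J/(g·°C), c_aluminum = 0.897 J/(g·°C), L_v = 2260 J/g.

T_f ≈ 34.9 °C

Setting the total heat transfer to zero:
latent heat released on condensation: 3.49·2260 = 7887.4
  condensed water 100 °C→T: 14.59(T − 100)
  water warms: 403·4.18·(T − 30.4) = 1684.5(T − 30.4)
  aluminum cup: 320·0.897·(T − 30.4) = 287.04(T − 30.4)
1986.2 T = 7887.4 + 1458.8 + 59936 = 69282
T ≈ 34.88 °C — below 100 °C, confirming all the steam condensed.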